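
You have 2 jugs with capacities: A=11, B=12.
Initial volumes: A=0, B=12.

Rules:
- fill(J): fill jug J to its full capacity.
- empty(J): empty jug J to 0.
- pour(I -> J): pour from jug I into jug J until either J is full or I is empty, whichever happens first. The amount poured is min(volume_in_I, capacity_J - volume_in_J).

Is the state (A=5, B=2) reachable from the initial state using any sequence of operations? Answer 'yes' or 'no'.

Answer: no

Derivation:
BFS explored all 46 reachable states.
Reachable set includes: (0,0), (0,1), (0,2), (0,3), (0,4), (0,5), (0,6), (0,7), (0,8), (0,9), (0,10), (0,11) ...
Target (A=5, B=2) not in reachable set → no.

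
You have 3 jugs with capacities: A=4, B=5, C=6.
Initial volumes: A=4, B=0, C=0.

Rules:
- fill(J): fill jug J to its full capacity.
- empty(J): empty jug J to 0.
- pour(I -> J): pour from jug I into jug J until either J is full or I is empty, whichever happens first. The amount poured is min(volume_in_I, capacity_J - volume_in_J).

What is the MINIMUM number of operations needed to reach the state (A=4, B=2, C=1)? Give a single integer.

BFS from (A=4, B=0, C=0). One shortest path:
  1. pour(A -> C) -> (A=0 B=0 C=4)
  2. fill(A) -> (A=4 B=0 C=4)
  3. pour(A -> C) -> (A=2 B=0 C=6)
  4. pour(C -> B) -> (A=2 B=5 C=1)
  5. empty(B) -> (A=2 B=0 C=1)
  6. pour(A -> B) -> (A=0 B=2 C=1)
  7. fill(A) -> (A=4 B=2 C=1)
Reached target in 7 moves.

Answer: 7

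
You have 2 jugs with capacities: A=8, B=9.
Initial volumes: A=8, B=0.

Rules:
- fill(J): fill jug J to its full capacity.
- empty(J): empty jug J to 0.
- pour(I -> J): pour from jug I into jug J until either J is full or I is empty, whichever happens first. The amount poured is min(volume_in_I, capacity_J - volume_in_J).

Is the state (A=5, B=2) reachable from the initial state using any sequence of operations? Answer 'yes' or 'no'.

Answer: no

Derivation:
BFS explored all 34 reachable states.
Reachable set includes: (0,0), (0,1), (0,2), (0,3), (0,4), (0,5), (0,6), (0,7), (0,8), (0,9), (1,0), (1,9) ...
Target (A=5, B=2) not in reachable set → no.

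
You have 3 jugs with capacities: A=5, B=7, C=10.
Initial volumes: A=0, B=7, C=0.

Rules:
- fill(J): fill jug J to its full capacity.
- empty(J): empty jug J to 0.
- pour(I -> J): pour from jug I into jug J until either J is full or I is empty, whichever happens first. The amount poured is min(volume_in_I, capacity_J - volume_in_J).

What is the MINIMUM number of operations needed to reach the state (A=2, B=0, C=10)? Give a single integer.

Answer: 3

Derivation:
BFS from (A=0, B=7, C=0). One shortest path:
  1. fill(A) -> (A=5 B=7 C=0)
  2. pour(B -> C) -> (A=5 B=0 C=7)
  3. pour(A -> C) -> (A=2 B=0 C=10)
Reached target in 3 moves.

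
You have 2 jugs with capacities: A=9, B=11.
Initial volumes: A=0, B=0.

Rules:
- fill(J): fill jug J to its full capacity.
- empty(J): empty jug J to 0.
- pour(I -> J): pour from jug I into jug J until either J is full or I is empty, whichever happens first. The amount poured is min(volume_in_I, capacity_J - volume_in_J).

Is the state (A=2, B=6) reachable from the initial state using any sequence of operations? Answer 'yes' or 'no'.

BFS explored all 40 reachable states.
Reachable set includes: (0,0), (0,1), (0,2), (0,3), (0,4), (0,5), (0,6), (0,7), (0,8), (0,9), (0,10), (0,11) ...
Target (A=2, B=6) not in reachable set → no.

Answer: no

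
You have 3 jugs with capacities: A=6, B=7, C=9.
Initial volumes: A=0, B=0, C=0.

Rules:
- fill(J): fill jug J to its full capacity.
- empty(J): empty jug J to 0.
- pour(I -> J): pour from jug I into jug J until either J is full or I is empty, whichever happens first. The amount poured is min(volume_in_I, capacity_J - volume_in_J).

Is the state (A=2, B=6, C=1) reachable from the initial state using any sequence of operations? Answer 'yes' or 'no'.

Answer: no

Derivation:
BFS explored all 320 reachable states.
Reachable set includes: (0,0,0), (0,0,1), (0,0,2), (0,0,3), (0,0,4), (0,0,5), (0,0,6), (0,0,7), (0,0,8), (0,0,9), (0,1,0), (0,1,1) ...
Target (A=2, B=6, C=1) not in reachable set → no.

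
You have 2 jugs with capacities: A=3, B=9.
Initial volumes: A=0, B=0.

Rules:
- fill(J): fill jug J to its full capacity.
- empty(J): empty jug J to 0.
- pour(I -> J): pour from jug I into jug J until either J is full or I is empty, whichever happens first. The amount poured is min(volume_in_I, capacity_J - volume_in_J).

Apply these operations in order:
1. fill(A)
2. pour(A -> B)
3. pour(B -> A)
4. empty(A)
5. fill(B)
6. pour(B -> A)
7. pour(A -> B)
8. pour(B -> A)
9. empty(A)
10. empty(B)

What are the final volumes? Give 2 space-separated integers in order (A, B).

Step 1: fill(A) -> (A=3 B=0)
Step 2: pour(A -> B) -> (A=0 B=3)
Step 3: pour(B -> A) -> (A=3 B=0)
Step 4: empty(A) -> (A=0 B=0)
Step 5: fill(B) -> (A=0 B=9)
Step 6: pour(B -> A) -> (A=3 B=6)
Step 7: pour(A -> B) -> (A=0 B=9)
Step 8: pour(B -> A) -> (A=3 B=6)
Step 9: empty(A) -> (A=0 B=6)
Step 10: empty(B) -> (A=0 B=0)

Answer: 0 0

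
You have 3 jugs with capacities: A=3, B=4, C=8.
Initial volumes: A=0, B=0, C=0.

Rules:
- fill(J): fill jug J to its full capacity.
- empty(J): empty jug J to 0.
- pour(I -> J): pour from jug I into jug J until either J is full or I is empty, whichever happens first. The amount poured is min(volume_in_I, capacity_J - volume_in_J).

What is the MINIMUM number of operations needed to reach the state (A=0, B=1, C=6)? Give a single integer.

Answer: 5

Derivation:
BFS from (A=0, B=0, C=0). One shortest path:
  1. fill(A) -> (A=3 B=0 C=0)
  2. fill(B) -> (A=3 B=4 C=0)
  3. pour(A -> C) -> (A=0 B=4 C=3)
  4. pour(B -> A) -> (A=3 B=1 C=3)
  5. pour(A -> C) -> (A=0 B=1 C=6)
Reached target in 5 moves.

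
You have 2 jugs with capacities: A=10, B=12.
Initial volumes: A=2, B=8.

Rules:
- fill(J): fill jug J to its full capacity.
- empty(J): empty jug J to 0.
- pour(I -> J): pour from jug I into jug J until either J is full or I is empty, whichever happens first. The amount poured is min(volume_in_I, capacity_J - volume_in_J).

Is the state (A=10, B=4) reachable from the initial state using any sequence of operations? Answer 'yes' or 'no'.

BFS from (A=2, B=8):
  1. fill(B) -> (A=2 B=12)
  2. pour(B -> A) -> (A=10 B=4)
Target reached → yes.

Answer: yes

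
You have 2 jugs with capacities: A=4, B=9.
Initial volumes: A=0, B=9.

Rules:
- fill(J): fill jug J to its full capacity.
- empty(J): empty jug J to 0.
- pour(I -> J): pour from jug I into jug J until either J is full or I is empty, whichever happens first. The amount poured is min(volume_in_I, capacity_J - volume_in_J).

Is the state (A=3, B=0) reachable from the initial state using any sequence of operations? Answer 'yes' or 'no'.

Answer: yes

Derivation:
BFS from (A=0, B=9):
  1. fill(A) -> (A=4 B=9)
  2. empty(B) -> (A=4 B=0)
  3. pour(A -> B) -> (A=0 B=4)
  4. fill(A) -> (A=4 B=4)
  5. pour(A -> B) -> (A=0 B=8)
  6. fill(A) -> (A=4 B=8)
  7. pour(A -> B) -> (A=3 B=9)
  8. empty(B) -> (A=3 B=0)
Target reached → yes.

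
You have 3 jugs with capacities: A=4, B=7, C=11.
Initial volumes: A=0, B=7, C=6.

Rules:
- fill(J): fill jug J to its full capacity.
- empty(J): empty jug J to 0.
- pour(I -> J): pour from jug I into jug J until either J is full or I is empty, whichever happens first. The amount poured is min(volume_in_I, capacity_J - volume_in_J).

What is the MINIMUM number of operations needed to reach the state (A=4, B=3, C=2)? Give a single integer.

Answer: 3

Derivation:
BFS from (A=0, B=7, C=6). One shortest path:
  1. pour(B -> A) -> (A=4 B=3 C=6)
  2. empty(A) -> (A=0 B=3 C=6)
  3. pour(C -> A) -> (A=4 B=3 C=2)
Reached target in 3 moves.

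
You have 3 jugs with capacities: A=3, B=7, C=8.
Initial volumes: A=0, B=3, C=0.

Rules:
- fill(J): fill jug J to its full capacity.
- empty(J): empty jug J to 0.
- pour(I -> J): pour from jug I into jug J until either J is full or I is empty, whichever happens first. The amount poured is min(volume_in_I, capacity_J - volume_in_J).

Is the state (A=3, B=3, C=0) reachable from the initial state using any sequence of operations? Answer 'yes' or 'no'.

Answer: yes

Derivation:
BFS from (A=0, B=3, C=0):
  1. fill(A) -> (A=3 B=3 C=0)
Target reached → yes.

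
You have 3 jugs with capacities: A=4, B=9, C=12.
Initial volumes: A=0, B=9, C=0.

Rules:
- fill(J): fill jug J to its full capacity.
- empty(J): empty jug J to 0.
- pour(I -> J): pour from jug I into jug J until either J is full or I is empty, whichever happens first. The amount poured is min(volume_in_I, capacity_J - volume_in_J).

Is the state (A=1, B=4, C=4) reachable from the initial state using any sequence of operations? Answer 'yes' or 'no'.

Answer: no

Derivation:
BFS explored all 386 reachable states.
Reachable set includes: (0,0,0), (0,0,1), (0,0,2), (0,0,3), (0,0,4), (0,0,5), (0,0,6), (0,0,7), (0,0,8), (0,0,9), (0,0,10), (0,0,11) ...
Target (A=1, B=4, C=4) not in reachable set → no.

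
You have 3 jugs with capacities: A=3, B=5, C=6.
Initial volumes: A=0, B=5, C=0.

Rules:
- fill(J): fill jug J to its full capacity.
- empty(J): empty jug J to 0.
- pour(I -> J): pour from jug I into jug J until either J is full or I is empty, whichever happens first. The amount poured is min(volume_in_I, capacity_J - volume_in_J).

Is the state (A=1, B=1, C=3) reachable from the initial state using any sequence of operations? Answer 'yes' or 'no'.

BFS explored all 128 reachable states.
Reachable set includes: (0,0,0), (0,0,1), (0,0,2), (0,0,3), (0,0,4), (0,0,5), (0,0,6), (0,1,0), (0,1,1), (0,1,2), (0,1,3), (0,1,4) ...
Target (A=1, B=1, C=3) not in reachable set → no.

Answer: no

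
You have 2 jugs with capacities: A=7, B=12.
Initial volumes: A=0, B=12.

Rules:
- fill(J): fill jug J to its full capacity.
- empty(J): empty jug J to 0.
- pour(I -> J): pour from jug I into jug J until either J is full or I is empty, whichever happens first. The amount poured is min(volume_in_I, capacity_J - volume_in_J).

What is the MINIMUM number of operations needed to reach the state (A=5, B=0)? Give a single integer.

BFS from (A=0, B=12). One shortest path:
  1. pour(B -> A) -> (A=7 B=5)
  2. empty(A) -> (A=0 B=5)
  3. pour(B -> A) -> (A=5 B=0)
Reached target in 3 moves.

Answer: 3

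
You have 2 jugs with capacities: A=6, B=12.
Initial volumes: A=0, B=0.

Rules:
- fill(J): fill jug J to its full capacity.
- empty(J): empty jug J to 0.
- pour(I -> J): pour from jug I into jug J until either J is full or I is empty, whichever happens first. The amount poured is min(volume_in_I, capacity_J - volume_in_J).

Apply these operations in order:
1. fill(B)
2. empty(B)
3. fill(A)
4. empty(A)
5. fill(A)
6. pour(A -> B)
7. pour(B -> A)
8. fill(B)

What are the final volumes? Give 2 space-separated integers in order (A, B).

Answer: 6 12

Derivation:
Step 1: fill(B) -> (A=0 B=12)
Step 2: empty(B) -> (A=0 B=0)
Step 3: fill(A) -> (A=6 B=0)
Step 4: empty(A) -> (A=0 B=0)
Step 5: fill(A) -> (A=6 B=0)
Step 6: pour(A -> B) -> (A=0 B=6)
Step 7: pour(B -> A) -> (A=6 B=0)
Step 8: fill(B) -> (A=6 B=12)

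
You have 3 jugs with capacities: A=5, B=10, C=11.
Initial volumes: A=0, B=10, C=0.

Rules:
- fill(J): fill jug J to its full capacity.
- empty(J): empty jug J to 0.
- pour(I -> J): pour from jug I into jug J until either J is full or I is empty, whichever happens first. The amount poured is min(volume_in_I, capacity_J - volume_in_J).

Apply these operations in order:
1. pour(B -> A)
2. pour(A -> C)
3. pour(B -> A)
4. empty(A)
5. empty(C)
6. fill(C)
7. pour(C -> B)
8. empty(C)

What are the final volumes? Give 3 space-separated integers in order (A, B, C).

Answer: 0 10 0

Derivation:
Step 1: pour(B -> A) -> (A=5 B=5 C=0)
Step 2: pour(A -> C) -> (A=0 B=5 C=5)
Step 3: pour(B -> A) -> (A=5 B=0 C=5)
Step 4: empty(A) -> (A=0 B=0 C=5)
Step 5: empty(C) -> (A=0 B=0 C=0)
Step 6: fill(C) -> (A=0 B=0 C=11)
Step 7: pour(C -> B) -> (A=0 B=10 C=1)
Step 8: empty(C) -> (A=0 B=10 C=0)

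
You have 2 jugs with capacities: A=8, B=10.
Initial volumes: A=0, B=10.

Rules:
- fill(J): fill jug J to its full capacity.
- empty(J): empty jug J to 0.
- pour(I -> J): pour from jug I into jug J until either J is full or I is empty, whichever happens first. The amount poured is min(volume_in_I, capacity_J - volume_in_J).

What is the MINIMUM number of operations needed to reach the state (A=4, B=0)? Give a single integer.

Answer: 7

Derivation:
BFS from (A=0, B=10). One shortest path:
  1. pour(B -> A) -> (A=8 B=2)
  2. empty(A) -> (A=0 B=2)
  3. pour(B -> A) -> (A=2 B=0)
  4. fill(B) -> (A=2 B=10)
  5. pour(B -> A) -> (A=8 B=4)
  6. empty(A) -> (A=0 B=4)
  7. pour(B -> A) -> (A=4 B=0)
Reached target in 7 moves.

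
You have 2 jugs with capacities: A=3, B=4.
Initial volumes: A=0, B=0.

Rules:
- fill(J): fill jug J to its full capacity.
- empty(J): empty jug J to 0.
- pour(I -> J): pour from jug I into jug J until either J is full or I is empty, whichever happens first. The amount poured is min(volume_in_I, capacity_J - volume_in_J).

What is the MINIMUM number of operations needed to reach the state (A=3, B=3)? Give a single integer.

BFS from (A=0, B=0). One shortest path:
  1. fill(A) -> (A=3 B=0)
  2. pour(A -> B) -> (A=0 B=3)
  3. fill(A) -> (A=3 B=3)
Reached target in 3 moves.

Answer: 3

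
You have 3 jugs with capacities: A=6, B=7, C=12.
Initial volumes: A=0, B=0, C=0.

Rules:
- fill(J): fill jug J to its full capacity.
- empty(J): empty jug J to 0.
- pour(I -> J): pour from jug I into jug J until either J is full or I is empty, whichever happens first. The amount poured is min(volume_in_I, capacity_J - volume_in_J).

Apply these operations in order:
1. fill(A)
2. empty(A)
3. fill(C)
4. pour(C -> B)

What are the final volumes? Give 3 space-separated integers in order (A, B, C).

Answer: 0 7 5

Derivation:
Step 1: fill(A) -> (A=6 B=0 C=0)
Step 2: empty(A) -> (A=0 B=0 C=0)
Step 3: fill(C) -> (A=0 B=0 C=12)
Step 4: pour(C -> B) -> (A=0 B=7 C=5)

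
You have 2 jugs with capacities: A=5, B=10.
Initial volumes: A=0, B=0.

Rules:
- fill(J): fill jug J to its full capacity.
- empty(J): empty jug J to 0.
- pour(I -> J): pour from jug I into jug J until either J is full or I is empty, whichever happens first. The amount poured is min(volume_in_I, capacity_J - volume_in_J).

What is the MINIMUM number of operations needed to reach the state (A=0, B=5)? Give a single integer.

BFS from (A=0, B=0). One shortest path:
  1. fill(A) -> (A=5 B=0)
  2. pour(A -> B) -> (A=0 B=5)
Reached target in 2 moves.

Answer: 2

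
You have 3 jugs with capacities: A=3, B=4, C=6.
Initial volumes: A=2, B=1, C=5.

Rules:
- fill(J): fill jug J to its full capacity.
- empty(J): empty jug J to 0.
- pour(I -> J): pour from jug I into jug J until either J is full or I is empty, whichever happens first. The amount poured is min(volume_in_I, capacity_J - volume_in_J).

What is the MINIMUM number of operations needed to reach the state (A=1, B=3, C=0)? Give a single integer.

BFS from (A=2, B=1, C=5). One shortest path:
  1. pour(A -> C) -> (A=1 B=1 C=6)
  2. pour(C -> B) -> (A=1 B=4 C=3)
  3. empty(B) -> (A=1 B=0 C=3)
  4. pour(C -> B) -> (A=1 B=3 C=0)
Reached target in 4 moves.

Answer: 4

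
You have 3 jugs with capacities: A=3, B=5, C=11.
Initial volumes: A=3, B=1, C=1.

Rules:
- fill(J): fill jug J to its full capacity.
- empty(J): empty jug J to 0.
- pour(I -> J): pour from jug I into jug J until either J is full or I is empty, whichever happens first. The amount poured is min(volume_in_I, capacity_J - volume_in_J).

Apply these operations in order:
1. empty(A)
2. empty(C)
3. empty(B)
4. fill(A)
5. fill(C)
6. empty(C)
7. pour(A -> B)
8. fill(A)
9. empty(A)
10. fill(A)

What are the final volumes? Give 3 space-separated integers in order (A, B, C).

Step 1: empty(A) -> (A=0 B=1 C=1)
Step 2: empty(C) -> (A=0 B=1 C=0)
Step 3: empty(B) -> (A=0 B=0 C=0)
Step 4: fill(A) -> (A=3 B=0 C=0)
Step 5: fill(C) -> (A=3 B=0 C=11)
Step 6: empty(C) -> (A=3 B=0 C=0)
Step 7: pour(A -> B) -> (A=0 B=3 C=0)
Step 8: fill(A) -> (A=3 B=3 C=0)
Step 9: empty(A) -> (A=0 B=3 C=0)
Step 10: fill(A) -> (A=3 B=3 C=0)

Answer: 3 3 0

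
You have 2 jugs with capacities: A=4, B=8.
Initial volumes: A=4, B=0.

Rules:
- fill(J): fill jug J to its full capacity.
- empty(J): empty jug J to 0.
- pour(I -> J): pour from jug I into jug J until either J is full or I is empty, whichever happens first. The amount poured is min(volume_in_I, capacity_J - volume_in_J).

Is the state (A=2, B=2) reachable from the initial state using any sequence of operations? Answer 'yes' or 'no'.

Answer: no

Derivation:
BFS explored all 6 reachable states.
Reachable set includes: (0,0), (0,4), (0,8), (4,0), (4,4), (4,8)
Target (A=2, B=2) not in reachable set → no.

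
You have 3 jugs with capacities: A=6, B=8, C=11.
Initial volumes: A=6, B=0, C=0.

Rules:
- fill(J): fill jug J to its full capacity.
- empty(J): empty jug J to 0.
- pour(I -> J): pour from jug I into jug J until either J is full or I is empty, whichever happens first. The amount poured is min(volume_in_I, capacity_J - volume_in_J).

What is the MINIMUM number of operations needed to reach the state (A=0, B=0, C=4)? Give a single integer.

BFS from (A=6, B=0, C=0). One shortest path:
  1. pour(A -> B) -> (A=0 B=6 C=0)
  2. fill(A) -> (A=6 B=6 C=0)
  3. pour(A -> B) -> (A=4 B=8 C=0)
  4. empty(B) -> (A=4 B=0 C=0)
  5. pour(A -> C) -> (A=0 B=0 C=4)
Reached target in 5 moves.

Answer: 5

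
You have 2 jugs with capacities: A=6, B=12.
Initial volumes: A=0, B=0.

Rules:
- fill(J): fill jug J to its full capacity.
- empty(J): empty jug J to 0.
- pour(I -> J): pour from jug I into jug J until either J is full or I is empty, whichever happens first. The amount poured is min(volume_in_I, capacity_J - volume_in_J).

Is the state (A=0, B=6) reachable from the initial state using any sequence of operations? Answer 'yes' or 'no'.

BFS from (A=0, B=0):
  1. fill(A) -> (A=6 B=0)
  2. pour(A -> B) -> (A=0 B=6)
Target reached → yes.

Answer: yes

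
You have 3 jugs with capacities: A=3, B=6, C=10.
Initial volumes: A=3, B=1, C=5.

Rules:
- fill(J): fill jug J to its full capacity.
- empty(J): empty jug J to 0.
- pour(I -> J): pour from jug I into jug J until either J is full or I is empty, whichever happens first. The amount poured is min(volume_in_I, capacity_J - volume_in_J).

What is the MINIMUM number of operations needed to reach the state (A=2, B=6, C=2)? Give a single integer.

Answer: 8

Derivation:
BFS from (A=3, B=1, C=5). One shortest path:
  1. empty(A) -> (A=0 B=1 C=5)
  2. pour(B -> A) -> (A=1 B=0 C=5)
  3. pour(C -> B) -> (A=1 B=5 C=0)
  4. fill(C) -> (A=1 B=5 C=10)
  5. pour(C -> A) -> (A=3 B=5 C=8)
  6. pour(A -> B) -> (A=2 B=6 C=8)
  7. empty(B) -> (A=2 B=0 C=8)
  8. pour(C -> B) -> (A=2 B=6 C=2)
Reached target in 8 moves.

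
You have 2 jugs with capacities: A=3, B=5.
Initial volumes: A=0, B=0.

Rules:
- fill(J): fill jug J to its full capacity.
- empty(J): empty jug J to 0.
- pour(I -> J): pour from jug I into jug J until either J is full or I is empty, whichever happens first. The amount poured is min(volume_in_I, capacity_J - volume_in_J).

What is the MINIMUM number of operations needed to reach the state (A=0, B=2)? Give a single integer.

Answer: 3

Derivation:
BFS from (A=0, B=0). One shortest path:
  1. fill(B) -> (A=0 B=5)
  2. pour(B -> A) -> (A=3 B=2)
  3. empty(A) -> (A=0 B=2)
Reached target in 3 moves.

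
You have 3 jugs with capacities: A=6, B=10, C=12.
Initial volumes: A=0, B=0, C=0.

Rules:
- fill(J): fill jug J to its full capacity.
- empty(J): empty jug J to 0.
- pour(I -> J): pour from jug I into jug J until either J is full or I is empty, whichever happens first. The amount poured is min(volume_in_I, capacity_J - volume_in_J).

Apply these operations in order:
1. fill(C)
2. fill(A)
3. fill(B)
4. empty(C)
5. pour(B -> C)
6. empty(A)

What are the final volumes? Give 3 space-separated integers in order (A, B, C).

Answer: 0 0 10

Derivation:
Step 1: fill(C) -> (A=0 B=0 C=12)
Step 2: fill(A) -> (A=6 B=0 C=12)
Step 3: fill(B) -> (A=6 B=10 C=12)
Step 4: empty(C) -> (A=6 B=10 C=0)
Step 5: pour(B -> C) -> (A=6 B=0 C=10)
Step 6: empty(A) -> (A=0 B=0 C=10)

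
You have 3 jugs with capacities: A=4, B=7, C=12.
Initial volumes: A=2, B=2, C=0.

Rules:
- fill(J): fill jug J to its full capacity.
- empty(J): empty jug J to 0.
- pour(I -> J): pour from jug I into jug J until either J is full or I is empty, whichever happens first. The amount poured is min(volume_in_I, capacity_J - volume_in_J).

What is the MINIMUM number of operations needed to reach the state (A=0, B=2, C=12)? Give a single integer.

BFS from (A=2, B=2, C=0). One shortest path:
  1. empty(A) -> (A=0 B=2 C=0)
  2. fill(C) -> (A=0 B=2 C=12)
Reached target in 2 moves.

Answer: 2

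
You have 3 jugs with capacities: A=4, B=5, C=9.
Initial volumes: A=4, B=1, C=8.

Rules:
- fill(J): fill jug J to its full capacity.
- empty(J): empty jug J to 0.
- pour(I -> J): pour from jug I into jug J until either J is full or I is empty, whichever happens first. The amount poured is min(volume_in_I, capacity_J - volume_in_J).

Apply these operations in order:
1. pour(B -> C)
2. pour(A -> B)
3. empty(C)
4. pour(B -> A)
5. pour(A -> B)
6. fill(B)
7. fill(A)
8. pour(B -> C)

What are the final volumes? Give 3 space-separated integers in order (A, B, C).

Answer: 4 0 5

Derivation:
Step 1: pour(B -> C) -> (A=4 B=0 C=9)
Step 2: pour(A -> B) -> (A=0 B=4 C=9)
Step 3: empty(C) -> (A=0 B=4 C=0)
Step 4: pour(B -> A) -> (A=4 B=0 C=0)
Step 5: pour(A -> B) -> (A=0 B=4 C=0)
Step 6: fill(B) -> (A=0 B=5 C=0)
Step 7: fill(A) -> (A=4 B=5 C=0)
Step 8: pour(B -> C) -> (A=4 B=0 C=5)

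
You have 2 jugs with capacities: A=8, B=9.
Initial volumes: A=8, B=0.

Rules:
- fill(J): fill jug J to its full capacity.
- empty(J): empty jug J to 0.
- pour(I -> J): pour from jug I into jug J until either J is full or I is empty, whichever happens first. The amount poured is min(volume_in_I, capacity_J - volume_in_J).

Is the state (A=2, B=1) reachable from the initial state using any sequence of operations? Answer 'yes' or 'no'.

BFS explored all 34 reachable states.
Reachable set includes: (0,0), (0,1), (0,2), (0,3), (0,4), (0,5), (0,6), (0,7), (0,8), (0,9), (1,0), (1,9) ...
Target (A=2, B=1) not in reachable set → no.

Answer: no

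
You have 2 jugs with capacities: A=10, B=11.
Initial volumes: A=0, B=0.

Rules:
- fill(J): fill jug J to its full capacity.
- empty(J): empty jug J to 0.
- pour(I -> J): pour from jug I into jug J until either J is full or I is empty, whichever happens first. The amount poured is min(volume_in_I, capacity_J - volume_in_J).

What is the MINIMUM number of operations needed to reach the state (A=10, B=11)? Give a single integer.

Answer: 2

Derivation:
BFS from (A=0, B=0). One shortest path:
  1. fill(A) -> (A=10 B=0)
  2. fill(B) -> (A=10 B=11)
Reached target in 2 moves.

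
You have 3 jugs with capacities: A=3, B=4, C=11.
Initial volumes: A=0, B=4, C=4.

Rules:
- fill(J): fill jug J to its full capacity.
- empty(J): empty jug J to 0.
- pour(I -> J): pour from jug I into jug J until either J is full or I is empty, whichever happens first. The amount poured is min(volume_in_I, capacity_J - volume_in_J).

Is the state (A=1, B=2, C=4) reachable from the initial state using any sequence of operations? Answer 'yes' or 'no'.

BFS explored all 180 reachable states.
Reachable set includes: (0,0,0), (0,0,1), (0,0,2), (0,0,3), (0,0,4), (0,0,5), (0,0,6), (0,0,7), (0,0,8), (0,0,9), (0,0,10), (0,0,11) ...
Target (A=1, B=2, C=4) not in reachable set → no.

Answer: no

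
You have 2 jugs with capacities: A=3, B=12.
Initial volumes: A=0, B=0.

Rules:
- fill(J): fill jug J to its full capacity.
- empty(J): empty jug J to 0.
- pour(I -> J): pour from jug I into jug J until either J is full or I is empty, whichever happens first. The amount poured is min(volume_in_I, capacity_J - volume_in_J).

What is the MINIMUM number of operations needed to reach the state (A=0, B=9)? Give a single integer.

BFS from (A=0, B=0). One shortest path:
  1. fill(B) -> (A=0 B=12)
  2. pour(B -> A) -> (A=3 B=9)
  3. empty(A) -> (A=0 B=9)
Reached target in 3 moves.

Answer: 3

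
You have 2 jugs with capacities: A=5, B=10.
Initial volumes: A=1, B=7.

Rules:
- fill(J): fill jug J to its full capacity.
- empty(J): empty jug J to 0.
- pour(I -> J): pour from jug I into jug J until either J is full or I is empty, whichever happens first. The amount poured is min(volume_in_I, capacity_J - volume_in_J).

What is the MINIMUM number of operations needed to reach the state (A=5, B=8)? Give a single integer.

Answer: 2

Derivation:
BFS from (A=1, B=7). One shortest path:
  1. pour(A -> B) -> (A=0 B=8)
  2. fill(A) -> (A=5 B=8)
Reached target in 2 moves.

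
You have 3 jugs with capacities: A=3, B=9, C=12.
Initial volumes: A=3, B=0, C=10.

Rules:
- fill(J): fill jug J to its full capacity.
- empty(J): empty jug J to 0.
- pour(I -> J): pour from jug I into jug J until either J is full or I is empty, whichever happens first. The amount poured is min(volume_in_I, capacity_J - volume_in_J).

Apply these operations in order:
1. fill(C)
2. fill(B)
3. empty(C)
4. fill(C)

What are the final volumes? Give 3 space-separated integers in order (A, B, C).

Step 1: fill(C) -> (A=3 B=0 C=12)
Step 2: fill(B) -> (A=3 B=9 C=12)
Step 3: empty(C) -> (A=3 B=9 C=0)
Step 4: fill(C) -> (A=3 B=9 C=12)

Answer: 3 9 12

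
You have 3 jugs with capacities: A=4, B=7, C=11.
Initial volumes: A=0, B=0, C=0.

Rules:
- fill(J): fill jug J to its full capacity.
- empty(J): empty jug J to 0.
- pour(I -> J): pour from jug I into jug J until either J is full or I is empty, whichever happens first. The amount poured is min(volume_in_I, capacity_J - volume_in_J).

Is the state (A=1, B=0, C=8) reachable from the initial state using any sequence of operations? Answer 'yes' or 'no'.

Answer: yes

Derivation:
BFS from (A=0, B=0, C=0):
  1. fill(A) -> (A=4 B=0 C=0)
  2. pour(A -> B) -> (A=0 B=4 C=0)
  3. fill(A) -> (A=4 B=4 C=0)
  4. pour(A -> C) -> (A=0 B=4 C=4)
  5. fill(A) -> (A=4 B=4 C=4)
  6. pour(A -> C) -> (A=0 B=4 C=8)
  7. fill(A) -> (A=4 B=4 C=8)
  8. pour(A -> B) -> (A=1 B=7 C=8)
  9. empty(B) -> (A=1 B=0 C=8)
Target reached → yes.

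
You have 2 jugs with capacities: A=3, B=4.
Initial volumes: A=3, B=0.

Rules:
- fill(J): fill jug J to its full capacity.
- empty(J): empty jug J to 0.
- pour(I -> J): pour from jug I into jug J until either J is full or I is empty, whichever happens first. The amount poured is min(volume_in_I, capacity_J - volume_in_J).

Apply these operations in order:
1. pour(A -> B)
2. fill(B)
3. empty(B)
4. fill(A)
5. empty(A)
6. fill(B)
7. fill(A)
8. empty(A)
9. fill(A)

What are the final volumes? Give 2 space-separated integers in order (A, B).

Step 1: pour(A -> B) -> (A=0 B=3)
Step 2: fill(B) -> (A=0 B=4)
Step 3: empty(B) -> (A=0 B=0)
Step 4: fill(A) -> (A=3 B=0)
Step 5: empty(A) -> (A=0 B=0)
Step 6: fill(B) -> (A=0 B=4)
Step 7: fill(A) -> (A=3 B=4)
Step 8: empty(A) -> (A=0 B=4)
Step 9: fill(A) -> (A=3 B=4)

Answer: 3 4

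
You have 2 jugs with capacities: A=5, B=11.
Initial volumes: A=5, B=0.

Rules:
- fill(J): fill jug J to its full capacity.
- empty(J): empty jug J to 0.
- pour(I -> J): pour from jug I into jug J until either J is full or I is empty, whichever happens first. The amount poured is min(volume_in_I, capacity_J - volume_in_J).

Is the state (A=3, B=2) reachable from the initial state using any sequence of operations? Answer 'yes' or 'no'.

Answer: no

Derivation:
BFS explored all 32 reachable states.
Reachable set includes: (0,0), (0,1), (0,2), (0,3), (0,4), (0,5), (0,6), (0,7), (0,8), (0,9), (0,10), (0,11) ...
Target (A=3, B=2) not in reachable set → no.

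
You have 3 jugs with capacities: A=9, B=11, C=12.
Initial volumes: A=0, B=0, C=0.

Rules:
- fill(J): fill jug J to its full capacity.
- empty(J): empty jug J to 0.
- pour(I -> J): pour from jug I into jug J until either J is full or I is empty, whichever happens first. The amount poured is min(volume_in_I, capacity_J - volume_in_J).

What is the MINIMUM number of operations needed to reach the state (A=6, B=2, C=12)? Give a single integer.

BFS from (A=0, B=0, C=0). One shortest path:
  1. fill(A) -> (A=9 B=0 C=0)
  2. fill(B) -> (A=9 B=11 C=0)
  3. pour(A -> C) -> (A=0 B=11 C=9)
  4. pour(B -> A) -> (A=9 B=2 C=9)
  5. pour(A -> C) -> (A=6 B=2 C=12)
Reached target in 5 moves.

Answer: 5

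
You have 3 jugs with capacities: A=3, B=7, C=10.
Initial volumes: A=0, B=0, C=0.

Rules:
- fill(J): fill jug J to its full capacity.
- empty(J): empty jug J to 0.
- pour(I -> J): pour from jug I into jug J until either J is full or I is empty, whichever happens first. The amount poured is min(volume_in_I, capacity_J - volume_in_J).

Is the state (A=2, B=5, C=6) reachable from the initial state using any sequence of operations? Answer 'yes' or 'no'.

Answer: no

Derivation:
BFS explored all 244 reachable states.
Reachable set includes: (0,0,0), (0,0,1), (0,0,2), (0,0,3), (0,0,4), (0,0,5), (0,0,6), (0,0,7), (0,0,8), (0,0,9), (0,0,10), (0,1,0) ...
Target (A=2, B=5, C=6) not in reachable set → no.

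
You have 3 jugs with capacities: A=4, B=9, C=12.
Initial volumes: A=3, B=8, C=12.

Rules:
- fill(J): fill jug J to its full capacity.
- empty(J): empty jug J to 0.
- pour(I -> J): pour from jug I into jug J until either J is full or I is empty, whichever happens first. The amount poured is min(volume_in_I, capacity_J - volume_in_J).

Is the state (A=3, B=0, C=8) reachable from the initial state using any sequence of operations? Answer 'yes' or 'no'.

BFS from (A=3, B=8, C=12):
  1. empty(C) -> (A=3 B=8 C=0)
  2. pour(B -> C) -> (A=3 B=0 C=8)
Target reached → yes.

Answer: yes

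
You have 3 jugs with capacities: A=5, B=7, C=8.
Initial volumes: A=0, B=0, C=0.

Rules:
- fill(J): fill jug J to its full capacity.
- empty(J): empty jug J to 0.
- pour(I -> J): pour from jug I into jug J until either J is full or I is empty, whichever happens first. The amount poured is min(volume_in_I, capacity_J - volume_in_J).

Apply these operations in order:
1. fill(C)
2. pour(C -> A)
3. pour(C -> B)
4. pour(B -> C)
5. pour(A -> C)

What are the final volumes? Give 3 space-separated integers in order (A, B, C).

Answer: 0 0 8

Derivation:
Step 1: fill(C) -> (A=0 B=0 C=8)
Step 2: pour(C -> A) -> (A=5 B=0 C=3)
Step 3: pour(C -> B) -> (A=5 B=3 C=0)
Step 4: pour(B -> C) -> (A=5 B=0 C=3)
Step 5: pour(A -> C) -> (A=0 B=0 C=8)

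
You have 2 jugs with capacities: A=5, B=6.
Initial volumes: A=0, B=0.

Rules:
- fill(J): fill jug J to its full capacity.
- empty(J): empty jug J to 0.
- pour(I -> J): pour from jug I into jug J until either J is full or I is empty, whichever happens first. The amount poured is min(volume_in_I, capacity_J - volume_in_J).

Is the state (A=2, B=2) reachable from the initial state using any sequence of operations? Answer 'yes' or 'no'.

Answer: no

Derivation:
BFS explored all 22 reachable states.
Reachable set includes: (0,0), (0,1), (0,2), (0,3), (0,4), (0,5), (0,6), (1,0), (1,6), (2,0), (2,6), (3,0) ...
Target (A=2, B=2) not in reachable set → no.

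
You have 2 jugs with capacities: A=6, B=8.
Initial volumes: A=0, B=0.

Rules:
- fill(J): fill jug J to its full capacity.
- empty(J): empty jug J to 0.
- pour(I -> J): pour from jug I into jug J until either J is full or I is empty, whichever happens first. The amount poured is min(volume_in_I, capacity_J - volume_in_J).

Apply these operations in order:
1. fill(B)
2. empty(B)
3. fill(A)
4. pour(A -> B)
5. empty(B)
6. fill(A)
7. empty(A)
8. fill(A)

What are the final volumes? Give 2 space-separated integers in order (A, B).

Step 1: fill(B) -> (A=0 B=8)
Step 2: empty(B) -> (A=0 B=0)
Step 3: fill(A) -> (A=6 B=0)
Step 4: pour(A -> B) -> (A=0 B=6)
Step 5: empty(B) -> (A=0 B=0)
Step 6: fill(A) -> (A=6 B=0)
Step 7: empty(A) -> (A=0 B=0)
Step 8: fill(A) -> (A=6 B=0)

Answer: 6 0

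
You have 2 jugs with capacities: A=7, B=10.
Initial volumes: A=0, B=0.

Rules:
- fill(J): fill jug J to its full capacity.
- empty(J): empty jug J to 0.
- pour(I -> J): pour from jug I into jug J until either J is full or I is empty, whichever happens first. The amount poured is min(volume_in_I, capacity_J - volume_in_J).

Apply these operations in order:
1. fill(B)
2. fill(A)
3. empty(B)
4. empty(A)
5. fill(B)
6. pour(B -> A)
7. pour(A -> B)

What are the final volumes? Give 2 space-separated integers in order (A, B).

Step 1: fill(B) -> (A=0 B=10)
Step 2: fill(A) -> (A=7 B=10)
Step 3: empty(B) -> (A=7 B=0)
Step 4: empty(A) -> (A=0 B=0)
Step 5: fill(B) -> (A=0 B=10)
Step 6: pour(B -> A) -> (A=7 B=3)
Step 7: pour(A -> B) -> (A=0 B=10)

Answer: 0 10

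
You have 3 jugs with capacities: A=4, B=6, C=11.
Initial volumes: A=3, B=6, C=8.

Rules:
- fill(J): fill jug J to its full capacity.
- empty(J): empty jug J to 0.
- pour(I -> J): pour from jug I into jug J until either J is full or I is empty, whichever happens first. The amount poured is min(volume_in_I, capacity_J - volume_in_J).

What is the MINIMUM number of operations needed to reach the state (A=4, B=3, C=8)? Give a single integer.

BFS from (A=3, B=6, C=8). One shortest path:
  1. empty(B) -> (A=3 B=0 C=8)
  2. pour(A -> B) -> (A=0 B=3 C=8)
  3. fill(A) -> (A=4 B=3 C=8)
Reached target in 3 moves.

Answer: 3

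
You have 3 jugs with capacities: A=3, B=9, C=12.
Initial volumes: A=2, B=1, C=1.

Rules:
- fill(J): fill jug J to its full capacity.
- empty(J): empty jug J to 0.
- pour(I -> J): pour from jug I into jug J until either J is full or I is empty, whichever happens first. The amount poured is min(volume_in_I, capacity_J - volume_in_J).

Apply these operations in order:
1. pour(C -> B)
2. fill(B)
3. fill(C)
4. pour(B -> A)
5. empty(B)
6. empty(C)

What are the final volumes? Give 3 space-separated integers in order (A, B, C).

Step 1: pour(C -> B) -> (A=2 B=2 C=0)
Step 2: fill(B) -> (A=2 B=9 C=0)
Step 3: fill(C) -> (A=2 B=9 C=12)
Step 4: pour(B -> A) -> (A=3 B=8 C=12)
Step 5: empty(B) -> (A=3 B=0 C=12)
Step 6: empty(C) -> (A=3 B=0 C=0)

Answer: 3 0 0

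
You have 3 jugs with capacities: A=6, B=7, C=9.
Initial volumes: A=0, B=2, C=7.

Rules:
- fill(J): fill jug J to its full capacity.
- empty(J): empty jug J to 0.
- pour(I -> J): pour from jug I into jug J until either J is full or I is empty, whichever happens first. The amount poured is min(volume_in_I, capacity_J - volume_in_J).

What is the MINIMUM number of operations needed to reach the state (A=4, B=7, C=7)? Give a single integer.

Answer: 5

Derivation:
BFS from (A=0, B=2, C=7). One shortest path:
  1. fill(C) -> (A=0 B=2 C=9)
  2. pour(C -> B) -> (A=0 B=7 C=4)
  3. pour(C -> A) -> (A=4 B=7 C=0)
  4. pour(B -> C) -> (A=4 B=0 C=7)
  5. fill(B) -> (A=4 B=7 C=7)
Reached target in 5 moves.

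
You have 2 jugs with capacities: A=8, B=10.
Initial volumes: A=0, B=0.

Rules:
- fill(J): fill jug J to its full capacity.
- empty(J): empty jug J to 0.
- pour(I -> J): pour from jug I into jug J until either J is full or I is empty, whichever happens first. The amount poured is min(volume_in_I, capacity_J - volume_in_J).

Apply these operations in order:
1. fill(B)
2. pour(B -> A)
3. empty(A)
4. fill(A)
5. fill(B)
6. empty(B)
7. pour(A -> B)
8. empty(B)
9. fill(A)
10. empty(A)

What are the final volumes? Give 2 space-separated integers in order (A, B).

Step 1: fill(B) -> (A=0 B=10)
Step 2: pour(B -> A) -> (A=8 B=2)
Step 3: empty(A) -> (A=0 B=2)
Step 4: fill(A) -> (A=8 B=2)
Step 5: fill(B) -> (A=8 B=10)
Step 6: empty(B) -> (A=8 B=0)
Step 7: pour(A -> B) -> (A=0 B=8)
Step 8: empty(B) -> (A=0 B=0)
Step 9: fill(A) -> (A=8 B=0)
Step 10: empty(A) -> (A=0 B=0)

Answer: 0 0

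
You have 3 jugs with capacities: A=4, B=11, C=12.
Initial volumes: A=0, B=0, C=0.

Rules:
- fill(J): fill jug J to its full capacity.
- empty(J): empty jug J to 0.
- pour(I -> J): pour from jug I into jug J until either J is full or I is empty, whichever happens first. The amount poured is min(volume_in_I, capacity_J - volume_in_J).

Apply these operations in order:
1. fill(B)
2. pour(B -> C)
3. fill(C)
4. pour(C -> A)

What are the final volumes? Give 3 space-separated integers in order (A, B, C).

Answer: 4 0 8

Derivation:
Step 1: fill(B) -> (A=0 B=11 C=0)
Step 2: pour(B -> C) -> (A=0 B=0 C=11)
Step 3: fill(C) -> (A=0 B=0 C=12)
Step 4: pour(C -> A) -> (A=4 B=0 C=8)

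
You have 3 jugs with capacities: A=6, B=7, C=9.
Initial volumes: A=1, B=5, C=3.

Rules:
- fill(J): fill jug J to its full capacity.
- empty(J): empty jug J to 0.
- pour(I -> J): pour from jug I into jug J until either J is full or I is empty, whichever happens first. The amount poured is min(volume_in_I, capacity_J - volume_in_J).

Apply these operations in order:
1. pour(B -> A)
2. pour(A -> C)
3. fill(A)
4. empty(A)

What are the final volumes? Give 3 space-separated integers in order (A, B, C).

Answer: 0 0 9

Derivation:
Step 1: pour(B -> A) -> (A=6 B=0 C=3)
Step 2: pour(A -> C) -> (A=0 B=0 C=9)
Step 3: fill(A) -> (A=6 B=0 C=9)
Step 4: empty(A) -> (A=0 B=0 C=9)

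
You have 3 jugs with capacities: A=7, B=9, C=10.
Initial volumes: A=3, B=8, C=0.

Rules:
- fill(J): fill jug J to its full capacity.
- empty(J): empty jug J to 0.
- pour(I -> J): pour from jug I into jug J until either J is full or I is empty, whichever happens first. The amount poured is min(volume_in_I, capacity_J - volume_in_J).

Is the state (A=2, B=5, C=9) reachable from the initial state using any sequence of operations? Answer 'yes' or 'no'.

BFS explored all 448 reachable states.
Reachable set includes: (0,0,0), (0,0,1), (0,0,2), (0,0,3), (0,0,4), (0,0,5), (0,0,6), (0,0,7), (0,0,8), (0,0,9), (0,0,10), (0,1,0) ...
Target (A=2, B=5, C=9) not in reachable set → no.

Answer: no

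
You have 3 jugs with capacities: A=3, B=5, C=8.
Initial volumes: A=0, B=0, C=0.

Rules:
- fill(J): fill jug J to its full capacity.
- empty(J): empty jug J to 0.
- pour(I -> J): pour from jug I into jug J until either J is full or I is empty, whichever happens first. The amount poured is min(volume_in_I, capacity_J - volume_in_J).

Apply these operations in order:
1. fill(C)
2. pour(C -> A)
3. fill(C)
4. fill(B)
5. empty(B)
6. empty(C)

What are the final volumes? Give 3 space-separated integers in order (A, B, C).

Step 1: fill(C) -> (A=0 B=0 C=8)
Step 2: pour(C -> A) -> (A=3 B=0 C=5)
Step 3: fill(C) -> (A=3 B=0 C=8)
Step 4: fill(B) -> (A=3 B=5 C=8)
Step 5: empty(B) -> (A=3 B=0 C=8)
Step 6: empty(C) -> (A=3 B=0 C=0)

Answer: 3 0 0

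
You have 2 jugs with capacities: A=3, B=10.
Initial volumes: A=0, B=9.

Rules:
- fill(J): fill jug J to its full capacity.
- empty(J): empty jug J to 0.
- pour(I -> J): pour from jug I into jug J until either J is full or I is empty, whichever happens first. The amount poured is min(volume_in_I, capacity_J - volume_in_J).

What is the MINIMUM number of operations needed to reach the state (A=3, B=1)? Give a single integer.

Answer: 6

Derivation:
BFS from (A=0, B=9). One shortest path:
  1. fill(B) -> (A=0 B=10)
  2. pour(B -> A) -> (A=3 B=7)
  3. empty(A) -> (A=0 B=7)
  4. pour(B -> A) -> (A=3 B=4)
  5. empty(A) -> (A=0 B=4)
  6. pour(B -> A) -> (A=3 B=1)
Reached target in 6 moves.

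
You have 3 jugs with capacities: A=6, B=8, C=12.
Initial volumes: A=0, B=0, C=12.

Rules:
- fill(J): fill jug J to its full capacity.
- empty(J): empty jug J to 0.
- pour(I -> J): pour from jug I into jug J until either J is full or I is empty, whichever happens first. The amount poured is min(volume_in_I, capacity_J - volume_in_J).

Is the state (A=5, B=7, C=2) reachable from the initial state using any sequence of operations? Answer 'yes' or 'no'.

Answer: no

Derivation:
BFS explored all 110 reachable states.
Reachable set includes: (0,0,0), (0,0,2), (0,0,4), (0,0,6), (0,0,8), (0,0,10), (0,0,12), (0,2,0), (0,2,2), (0,2,4), (0,2,6), (0,2,8) ...
Target (A=5, B=7, C=2) not in reachable set → no.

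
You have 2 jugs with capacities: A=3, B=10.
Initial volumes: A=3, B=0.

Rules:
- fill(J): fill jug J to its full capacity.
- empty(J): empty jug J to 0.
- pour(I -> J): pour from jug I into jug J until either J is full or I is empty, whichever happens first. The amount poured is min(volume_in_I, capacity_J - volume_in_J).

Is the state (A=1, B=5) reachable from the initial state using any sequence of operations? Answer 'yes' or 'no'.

Answer: no

Derivation:
BFS explored all 26 reachable states.
Reachable set includes: (0,0), (0,1), (0,2), (0,3), (0,4), (0,5), (0,6), (0,7), (0,8), (0,9), (0,10), (1,0) ...
Target (A=1, B=5) not in reachable set → no.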